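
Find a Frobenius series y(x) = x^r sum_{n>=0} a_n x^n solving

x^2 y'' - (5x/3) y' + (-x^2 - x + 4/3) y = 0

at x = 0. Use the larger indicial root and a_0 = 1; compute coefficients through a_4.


Write in Frobenius form y'' + (p(x)/x) y' + (q(x)/x^2) y = 0:
  p(x) = -5/3,  q(x) = -x^2 - x + 4/3.
Indicial equation: r(r-1) + (-5/3) r + (4/3) = 0 -> roots r_1 = 2, r_2 = 2/3.
Take r = r_1 = 2. Let y(x) = x^r sum_{n>=0} a_n x^n with a_0 = 1.
Substitute y = x^r sum a_n x^n and match x^{r+n}. The recurrence is
  D(n) a_n - 1 a_{n-1} - 1 a_{n-2} = 0,  where D(n) = (r+n)(r+n-1) + (-5/3)(r+n) + (4/3).
  a_n = [1 a_{n-1} + 1 a_{n-2}] / D(n).
Since the indicial polynomial factors as (r - r_1)(r - r_2), D(n) = (r_1 + n - r_1)(r_1 + n - r_2) = n(n + 4/3).
Evaluating step by step (a_0 = 1):
  n = 1: D(1) = 1(1 + 4/3) = 7/3; numerator = 1(1) = 1; a_1 = (1)/(7/3) = 3/7
  n = 2: D(2) = 2(2 + 4/3) = 20/3; numerator = 1(3/7) + 1(1) = 10/7; a_2 = (10/7)/(20/3) = 3/14
  n = 3: D(3) = 3(3 + 4/3) = 13; numerator = 1(3/14) + 1(3/7) = 9/14; a_3 = (9/14)/(13) = 9/182
  n = 4: D(4) = 4(4 + 4/3) = 64/3; numerator = 1(9/182) + 1(3/14) = 24/91; a_4 = (24/91)/(64/3) = 9/728

r = 2; a_0 = 1; a_1 = 3/7; a_2 = 3/14; a_3 = 9/182; a_4 = 9/728


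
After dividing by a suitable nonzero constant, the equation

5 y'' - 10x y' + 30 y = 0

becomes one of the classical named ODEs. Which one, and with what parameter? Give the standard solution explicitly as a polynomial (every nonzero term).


All three coefficients share the factor 5; dividing through by 5 gives  y'' - 2x y' + 6 y = 0.
This matches the Hermite equation y'' - 2x y' + 2n y = 0 with 2n = 6, so n = 3; the polynomial solution is H_3(x).
With y = sum_k a_k x^k, matching x^k gives (k+2)(k+1) a_{k+2} = 2(k - n) a_k = 2(k - 3) a_k. The right side vanishes at k = 3, so the series with the parity of 3 terminates at degree 3.
Standard normalization: leading coefficient of H_n is 2^n, so a_3 = 2^3 = 8. Work downward with a_k = (k+1)(k+2) a_{k+2} / (2(k - n)):
  a_1 = (2)(3)(8) / (2(1 - 3)) = 48/(-4) = -12
Hence H_3(x) = 8 x^3 - 12 x.

H_3(x); series = 8 x^3 - 12 x


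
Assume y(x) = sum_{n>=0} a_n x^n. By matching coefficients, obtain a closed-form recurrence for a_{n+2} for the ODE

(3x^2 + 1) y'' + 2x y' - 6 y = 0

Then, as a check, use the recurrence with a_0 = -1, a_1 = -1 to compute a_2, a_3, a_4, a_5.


Substitute y = sum_n a_n x^n.
(1 + 3 x^2) y'' contributes (n+2)(n+1) a_{n+2} + 3 n(n-1) a_n at x^n.
2 x y'(x) contributes 2 n a_n at x^n.
-6 y(x) contributes -6 a_n at x^n.
Matching x^n: (n+2)(n+1) a_{n+2} + (3 n(n-1) + 2 n - 6) a_n = 0.
Thus a_{n+2} = (-3 n(n-1) - 2 n + 6) / ((n+1)(n+2)) * a_n.

Check with a_0 = -1, a_1 = -1 (apply the recurrence for n = 0, 1, 2, 3): a_0 = -1, a_1 = -1, a_2 = -3, a_3 = -2/3, a_4 = 1, a_5 = 3/5.

a_(n+2) = (-3 n(n-1) - 2 n + 6) / ((n+1)(n+2)) * a_n; check: a_0 = -1, a_1 = -1, a_2 = -3, a_3 = -2/3, a_4 = 1, a_5 = 3/5


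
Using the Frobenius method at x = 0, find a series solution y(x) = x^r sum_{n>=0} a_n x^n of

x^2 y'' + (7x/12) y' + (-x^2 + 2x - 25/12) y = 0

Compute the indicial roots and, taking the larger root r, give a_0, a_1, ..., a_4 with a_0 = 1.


Write in Frobenius form y'' + (p(x)/x) y' + (q(x)/x^2) y = 0:
  p(x) = 7/12,  q(x) = -x^2 + 2x - 25/12.
Indicial equation: r(r-1) + (7/12) r + (-25/12) = 0 -> roots r_1 = 5/3, r_2 = -5/4.
Take r = r_1 = 5/3. Let y(x) = x^r sum_{n>=0} a_n x^n with a_0 = 1.
Substitute y = x^r sum a_n x^n and match x^{r+n}. The recurrence is
  D(n) a_n + 2 a_{n-1} - 1 a_{n-2} = 0,  where D(n) = (r+n)(r+n-1) + (7/12)(r+n) + (-25/12).
  a_n = [-2 a_{n-1} + 1 a_{n-2}] / D(n).
Since the indicial polynomial factors as (r - r_1)(r - r_2), D(n) = (r_1 + n - r_1)(r_1 + n - r_2) = n(n + 35/12).
Evaluating step by step (a_0 = 1):
  n = 1: D(1) = 1(1 + 35/12) = 47/12; numerator = -2(1) = -2; a_1 = (-2)/(47/12) = -24/47
  n = 2: D(2) = 2(2 + 35/12) = 59/6; numerator = -2(-24/47) + 1(1) = 95/47; a_2 = (95/47)/(59/6) = 570/2773
  n = 3: D(3) = 3(3 + 35/12) = 71/4; numerator = -2(570/2773) + 1(-24/47) = -2556/2773; a_3 = (-2556/2773)/(71/4) = -144/2773
  n = 4: D(4) = 4(4 + 35/12) = 83/3; numerator = -2(-144/2773) + 1(570/2773) = 858/2773; a_4 = (858/2773)/(83/3) = 2574/230159

r = 5/3; a_0 = 1; a_1 = -24/47; a_2 = 570/2773; a_3 = -144/2773; a_4 = 2574/230159


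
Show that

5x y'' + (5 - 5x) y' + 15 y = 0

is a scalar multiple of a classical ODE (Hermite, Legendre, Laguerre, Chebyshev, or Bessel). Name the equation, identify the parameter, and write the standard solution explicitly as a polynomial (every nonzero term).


All three coefficients share the factor 5; dividing through by 5 gives  x y'' + (1 - x) y' + 3 y = 0.
This matches the Laguerre equation x y'' + (1 - x) y' + n y = 0 with n = 3; the polynomial solution is L_3(x).
With y = sum_k a_k x^k, matching x^k gives (k+1)k a_{k+1} + (k+1) a_{k+1} - k a_k + n a_k = 0, i.e. (k+1)^2 a_{k+1} = (k - n) a_k = (k - 3) a_k. The right side vanishes at k = 3, so the series terminates at degree 3.
Standard normalization L_n(0) = 1 gives a_0 = 1. Work upward with a_{k+1} = (k - 3) a_k / (k+1)^2:
  a_1 = (0 - 3)(1) / 1^2 = -3/1 = -3
  a_2 = (1 - 3)(-3) / 2^2 = 6/4 = 3/2
  a_3 = (2 - 3)(3/2) / 3^2 = (-3/2)/9 = -1/6
Hence L_3(x) = -x^3/6 + 3 x^2/2 - 3 x + 1.

L_3(x); series = -x^3/6 + 3 x^2/2 - 3 x + 1


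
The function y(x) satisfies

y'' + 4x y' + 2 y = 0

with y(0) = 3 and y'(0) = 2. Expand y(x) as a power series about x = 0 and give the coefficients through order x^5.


Ansatz: y(x) = sum_{n>=0} a_n x^n, so y'(x) = sum_{n>=1} n a_n x^(n-1) and y''(x) = sum_{n>=2} n(n-1) a_n x^(n-2).
Substitute into P(x) y'' + Q(x) y' + R(x) y = 0 with P(x) = 1, Q(x) = 4x, R(x) = 2, and match powers of x.
Initial conditions: a_0 = 3, a_1 = 2.
Setting the coefficient of each power of x to zero and solving order by order (substituting the coefficients already found):
  x^0: 2 a_2 + 2 a_0 = 0  ->  2 a_2 = -2 a_0 = -6  ->  a_2 = -3
  x^1: 6 a_3 + 6 a_1 = 0  ->  6 a_3 = -6 a_1 = -12  ->  a_3 = -2
  x^2: 12 a_4 + 10 a_2 = 0  ->  12 a_4 = -10 a_2 = 30  ->  a_4 = 5/2
  x^3: 20 a_5 + 14 a_3 = 0  ->  20 a_5 = -14 a_3 = 28  ->  a_5 = 7/5
Truncated series: y(x) = 3 + 2 x - 3 x^2 - 2 x^3 + (5/2) x^4 + (7/5) x^5 + O(x^6).

a_0 = 3; a_1 = 2; a_2 = -3; a_3 = -2; a_4 = 5/2; a_5 = 7/5


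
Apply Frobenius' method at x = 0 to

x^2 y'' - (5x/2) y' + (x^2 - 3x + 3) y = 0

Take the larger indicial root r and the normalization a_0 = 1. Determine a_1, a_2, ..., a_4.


Write in Frobenius form y'' + (p(x)/x) y' + (q(x)/x^2) y = 0:
  p(x) = -5/2,  q(x) = x^2 - 3x + 3.
Indicial equation: r(r-1) + (-5/2) r + (3) = 0 -> roots r_1 = 2, r_2 = 3/2.
Take r = r_1 = 2. Let y(x) = x^r sum_{n>=0} a_n x^n with a_0 = 1.
Substitute y = x^r sum a_n x^n and match x^{r+n}. The recurrence is
  D(n) a_n - 3 a_{n-1} + 1 a_{n-2} = 0,  where D(n) = (r+n)(r+n-1) + (-5/2)(r+n) + (3).
  a_n = [3 a_{n-1} - 1 a_{n-2}] / D(n).
Since the indicial polynomial factors as (r - r_1)(r - r_2), D(n) = (r_1 + n - r_1)(r_1 + n - r_2) = n(n + 1/2).
Evaluating step by step (a_0 = 1):
  n = 1: D(1) = 1(1 + 1/2) = 3/2; numerator = 3(1) = 3; a_1 = (3)/(3/2) = 2
  n = 2: D(2) = 2(2 + 1/2) = 5; numerator = 3(2) - 1(1) = 5; a_2 = (5)/(5) = 1
  n = 3: D(3) = 3(3 + 1/2) = 21/2; numerator = 3(1) - 1(2) = 1; a_3 = (1)/(21/2) = 2/21
  n = 4: D(4) = 4(4 + 1/2) = 18; numerator = 3(2/21) - 1(1) = -5/7; a_4 = (-5/7)/(18) = -5/126

r = 2; a_0 = 1; a_1 = 2; a_2 = 1; a_3 = 2/21; a_4 = -5/126


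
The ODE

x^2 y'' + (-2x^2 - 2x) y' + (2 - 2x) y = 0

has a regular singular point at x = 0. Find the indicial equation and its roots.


Divide by x^2 to reach normal form y'' + P_1(x) y' + P_2(x) y = 0 with P_1(x) = -2 - 2/x and P_2(x) = -2/x + 2/x^2.
x = 0 is a singular point because the y'-coefficient -2 - 2/x has a pole at x = 0 and the y-coefficient -2/x + 2/x^2 has a pole at x = 0.
It is a regular singular point because x P_1(x) = p(x) = -2x - 2 and x^2 P_2(x) = q(x) = 2 - 2x are polynomials, hence analytic at x = 0.
p(0) = -2,  q(0) = 2.
Indicial equation: r(r-1) + p(0) r + q(0) = 0, i.e. r^2 + (p(0) - 1) r + q(0) = 0, i.e. r^2 - 3 r + 2 = 0.
Discriminant: (-3)^2 - 4(2) = 1, so r = (3 ± 1)/2.
Solving: r_1 = 2, r_2 = 1.

indicial: r^2 - 3 r + 2 = 0; roots r_1 = 2, r_2 = 1


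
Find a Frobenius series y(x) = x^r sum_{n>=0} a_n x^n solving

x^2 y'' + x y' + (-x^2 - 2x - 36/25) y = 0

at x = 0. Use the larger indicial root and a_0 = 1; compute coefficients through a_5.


Write in Frobenius form y'' + (p(x)/x) y' + (q(x)/x^2) y = 0:
  p(x) = 1,  q(x) = -x^2 - 2x - 36/25.
Indicial equation: r(r-1) + (1) r + (-36/25) = 0 -> roots r_1 = 6/5, r_2 = -6/5.
Take r = r_1 = 6/5. Let y(x) = x^r sum_{n>=0} a_n x^n with a_0 = 1.
Substitute y = x^r sum a_n x^n and match x^{r+n}. The recurrence is
  D(n) a_n - 2 a_{n-1} - 1 a_{n-2} = 0,  where D(n) = (r+n)(r+n-1) + (1)(r+n) + (-36/25).
  a_n = [2 a_{n-1} + 1 a_{n-2}] / D(n).
Since the indicial polynomial factors as (r - r_1)(r - r_2), D(n) = (r_1 + n - r_1)(r_1 + n - r_2) = n(n + 12/5).
Evaluating step by step (a_0 = 1):
  n = 1: D(1) = 1(1 + 12/5) = 17/5; numerator = 2(1) = 2; a_1 = (2)/(17/5) = 10/17
  n = 2: D(2) = 2(2 + 12/5) = 44/5; numerator = 2(10/17) + 1(1) = 37/17; a_2 = (37/17)/(44/5) = 185/748
  n = 3: D(3) = 3(3 + 12/5) = 81/5; numerator = 2(185/748) + 1(10/17) = 405/374; a_3 = (405/374)/(81/5) = 25/374
  n = 4: D(4) = 4(4 + 12/5) = 128/5; numerator = 2(25/374) + 1(185/748) = 285/748; a_4 = (285/748)/(128/5) = 1425/95744
  n = 5: D(5) = 5(5 + 12/5) = 37; numerator = 2(1425/95744) + 1(25/374) = 4625/47872; a_5 = (4625/47872)/(37) = 125/47872

r = 6/5; a_0 = 1; a_1 = 10/17; a_2 = 185/748; a_3 = 25/374; a_4 = 1425/95744; a_5 = 125/47872


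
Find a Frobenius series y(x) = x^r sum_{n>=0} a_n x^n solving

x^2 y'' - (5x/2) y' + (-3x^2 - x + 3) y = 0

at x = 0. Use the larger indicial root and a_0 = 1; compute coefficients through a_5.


Write in Frobenius form y'' + (p(x)/x) y' + (q(x)/x^2) y = 0:
  p(x) = -5/2,  q(x) = -3x^2 - x + 3.
Indicial equation: r(r-1) + (-5/2) r + (3) = 0 -> roots r_1 = 2, r_2 = 3/2.
Take r = r_1 = 2. Let y(x) = x^r sum_{n>=0} a_n x^n with a_0 = 1.
Substitute y = x^r sum a_n x^n and match x^{r+n}. The recurrence is
  D(n) a_n - 1 a_{n-1} - 3 a_{n-2} = 0,  where D(n) = (r+n)(r+n-1) + (-5/2)(r+n) + (3).
  a_n = [1 a_{n-1} + 3 a_{n-2}] / D(n).
Since the indicial polynomial factors as (r - r_1)(r - r_2), D(n) = (r_1 + n - r_1)(r_1 + n - r_2) = n(n + 1/2).
Evaluating step by step (a_0 = 1):
  n = 1: D(1) = 1(1 + 1/2) = 3/2; numerator = 1(1) = 1; a_1 = (1)/(3/2) = 2/3
  n = 2: D(2) = 2(2 + 1/2) = 5; numerator = 1(2/3) + 3(1) = 11/3; a_2 = (11/3)/(5) = 11/15
  n = 3: D(3) = 3(3 + 1/2) = 21/2; numerator = 1(11/15) + 3(2/3) = 41/15; a_3 = (41/15)/(21/2) = 82/315
  n = 4: D(4) = 4(4 + 1/2) = 18; numerator = 1(82/315) + 3(11/15) = 155/63; a_4 = (155/63)/(18) = 155/1134
  n = 5: D(5) = 5(5 + 1/2) = 55/2; numerator = 1(155/1134) + 3(82/315) = 5203/5670; a_5 = (5203/5670)/(55/2) = 473/14175

r = 2; a_0 = 1; a_1 = 2/3; a_2 = 11/15; a_3 = 82/315; a_4 = 155/1134; a_5 = 473/14175


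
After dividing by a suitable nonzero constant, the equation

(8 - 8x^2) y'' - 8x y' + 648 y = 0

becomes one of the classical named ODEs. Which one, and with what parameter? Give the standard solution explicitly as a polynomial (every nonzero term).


All three coefficients share the factor 8; dividing through by 8 gives  (1 - x^2) y'' - x y' + 81 y = 0.
This matches the Chebyshev equation (1 - x^2) y'' - x y' + n^2 y = 0 (note the -x y' term, not -2x y') with n^2 = 81, so n = 9; the polynomial solution is T_9(x).
With y = sum_k a_k x^k, matching x^k gives (k+2)(k+1) a_{k+2} = (k^2 - n^2) a_k = (k - 9)(k + 9) a_k. The right side vanishes at k = 9, so the series with the parity of 9 terminates at degree 9.
Standard normalization: leading coefficient of T_n is 2^(n-1), so a_9 = 2^8 = 256. Work downward with a_k = (k+1)(k+2) a_{k+2} / ((k - 9)(k + 9)):
  a_7 = (8)(9)(256) / ((7 - 9)(7 + 9)) = 18432/(-32) = -576
  a_5 = (6)(7)(-576) / ((5 - 9)(5 + 9)) = -24192/(-56) = 432
  a_3 = (4)(5)(432) / ((3 - 9)(3 + 9)) = 8640/(-72) = -120
  a_1 = (2)(3)(-120) / ((1 - 9)(1 + 9)) = -720/(-80) = 9
Hence T_9(x) = 256 x^9 - 576 x^7 + 432 x^5 - 120 x^3 + 9 x.

T_9(x); series = 256 x^9 - 576 x^7 + 432 x^5 - 120 x^3 + 9 x


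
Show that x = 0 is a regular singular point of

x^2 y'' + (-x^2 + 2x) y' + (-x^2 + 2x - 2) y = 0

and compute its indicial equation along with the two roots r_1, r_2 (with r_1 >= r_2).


Divide by x^2 to reach normal form y'' + P_1(x) y' + P_2(x) y = 0 with P_1(x) = -1 + 2/x and P_2(x) = -1 + 2/x - 2/x^2.
x = 0 is a singular point because the y'-coefficient -1 + 2/x has a pole at x = 0 and the y-coefficient -1 + 2/x - 2/x^2 has a pole at x = 0.
It is a regular singular point because x P_1(x) = p(x) = 2 - x and x^2 P_2(x) = q(x) = -x^2 + 2x - 2 are polynomials, hence analytic at x = 0.
p(0) = 2,  q(0) = -2.
Indicial equation: r(r-1) + p(0) r + q(0) = 0, i.e. r^2 + (p(0) - 1) r + q(0) = 0, i.e. r^2 + 1 r - 2 = 0.
Discriminant: (1)^2 - 4(-2) = 9, so r = (-1 ± 3)/2.
Solving: r_1 = 1, r_2 = -2.

indicial: r^2 + 1 r - 2 = 0; roots r_1 = 1, r_2 = -2


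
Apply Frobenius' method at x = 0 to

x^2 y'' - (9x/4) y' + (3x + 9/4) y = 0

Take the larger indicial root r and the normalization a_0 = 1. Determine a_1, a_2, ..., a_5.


Write in Frobenius form y'' + (p(x)/x) y' + (q(x)/x^2) y = 0:
  p(x) = -9/4,  q(x) = 3x + 9/4.
Indicial equation: r(r-1) + (-9/4) r + (9/4) = 0 -> roots r_1 = 9/4, r_2 = 1.
Take r = r_1 = 9/4. Let y(x) = x^r sum_{n>=0} a_n x^n with a_0 = 1.
Substitute y = x^r sum a_n x^n and match x^{r+n}. The recurrence is
  D(n) a_n + 3 a_{n-1} = 0,  where D(n) = (r+n)(r+n-1) + (-9/4)(r+n) + (9/4).
  a_n = -3 / D(n) * a_{n-1}.
Since the indicial polynomial factors as (r - r_1)(r - r_2), D(n) = (r_1 + n - r_1)(r_1 + n - r_2) = n(n + 5/4).
Evaluating step by step (a_0 = 1):
  n = 1: D(1) = 1(1 + 5/4) = 9/4; numerator = -3(1) = -3; a_1 = (-3)/(9/4) = -4/3
  n = 2: D(2) = 2(2 + 5/4) = 13/2; numerator = -3(-4/3) = 4; a_2 = (4)/(13/2) = 8/13
  n = 3: D(3) = 3(3 + 5/4) = 51/4; numerator = -3(8/13) = -24/13; a_3 = (-24/13)/(51/4) = -32/221
  n = 4: D(4) = 4(4 + 5/4) = 21; numerator = -3(-32/221) = 96/221; a_4 = (96/221)/(21) = 32/1547
  n = 5: D(5) = 5(5 + 5/4) = 125/4; numerator = -3(32/1547) = -96/1547; a_5 = (-96/1547)/(125/4) = -384/193375

r = 9/4; a_0 = 1; a_1 = -4/3; a_2 = 8/13; a_3 = -32/221; a_4 = 32/1547; a_5 = -384/193375


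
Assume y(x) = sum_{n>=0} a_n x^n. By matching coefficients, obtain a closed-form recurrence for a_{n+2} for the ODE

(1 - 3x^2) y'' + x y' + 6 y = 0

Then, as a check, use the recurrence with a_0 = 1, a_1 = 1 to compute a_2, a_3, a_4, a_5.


Substitute y = sum_n a_n x^n.
(1 - 3 x^2) y'' contributes (n+2)(n+1) a_{n+2} - 3 n(n-1) a_n at x^n.
x y'(x) contributes n a_n at x^n.
6 y(x) contributes 6 a_n at x^n.
Matching x^n: (n+2)(n+1) a_{n+2} + (-3 n(n-1) + n + 6) a_n = 0.
Thus a_{n+2} = (3 n(n-1) - n - 6) / ((n+1)(n+2)) * a_n.

Check with a_0 = 1, a_1 = 1 (apply the recurrence for n = 0, 1, 2, 3): a_0 = 1, a_1 = 1, a_2 = -3, a_3 = -7/6, a_4 = 1/2, a_5 = -21/40.

a_(n+2) = (3 n(n-1) - n - 6) / ((n+1)(n+2)) * a_n; check: a_0 = 1, a_1 = 1, a_2 = -3, a_3 = -7/6, a_4 = 1/2, a_5 = -21/40


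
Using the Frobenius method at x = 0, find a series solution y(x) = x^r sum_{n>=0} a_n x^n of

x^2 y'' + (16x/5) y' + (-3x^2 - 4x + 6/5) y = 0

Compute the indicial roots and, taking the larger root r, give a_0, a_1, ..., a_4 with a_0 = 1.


Write in Frobenius form y'' + (p(x)/x) y' + (q(x)/x^2) y = 0:
  p(x) = 16/5,  q(x) = -3x^2 - 4x + 6/5.
Indicial equation: r(r-1) + (16/5) r + (6/5) = 0 -> roots r_1 = -1, r_2 = -6/5.
Take r = r_1 = -1. Let y(x) = x^r sum_{n>=0} a_n x^n with a_0 = 1.
Substitute y = x^r sum a_n x^n and match x^{r+n}. The recurrence is
  D(n) a_n - 4 a_{n-1} - 3 a_{n-2} = 0,  where D(n) = (r+n)(r+n-1) + (16/5)(r+n) + (6/5).
  a_n = [4 a_{n-1} + 3 a_{n-2}] / D(n).
Since the indicial polynomial factors as (r - r_1)(r - r_2), D(n) = (r_1 + n - r_1)(r_1 + n - r_2) = n(n + 1/5).
Evaluating step by step (a_0 = 1):
  n = 1: D(1) = 1(1 + 1/5) = 6/5; numerator = 4(1) = 4; a_1 = (4)/(6/5) = 10/3
  n = 2: D(2) = 2(2 + 1/5) = 22/5; numerator = 4(10/3) + 3(1) = 49/3; a_2 = (49/3)/(22/5) = 245/66
  n = 3: D(3) = 3(3 + 1/5) = 48/5; numerator = 4(245/66) + 3(10/3) = 820/33; a_3 = (820/33)/(48/5) = 1025/396
  n = 4: D(4) = 4(4 + 1/5) = 84/5; numerator = 4(1025/396) + 3(245/66) = 4255/198; a_4 = (4255/198)/(84/5) = 21275/16632

r = -1; a_0 = 1; a_1 = 10/3; a_2 = 245/66; a_3 = 1025/396; a_4 = 21275/16632


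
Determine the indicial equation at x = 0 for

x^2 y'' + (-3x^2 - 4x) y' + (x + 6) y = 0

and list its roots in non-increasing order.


Divide by x^2 to reach normal form y'' + P_1(x) y' + P_2(x) y = 0 with P_1(x) = -3 - 4/x and P_2(x) = 1/x + 6/x^2.
x = 0 is a singular point because the y'-coefficient -3 - 4/x has a pole at x = 0 and the y-coefficient 1/x + 6/x^2 has a pole at x = 0.
It is a regular singular point because x P_1(x) = p(x) = -3x - 4 and x^2 P_2(x) = q(x) = x + 6 are polynomials, hence analytic at x = 0.
p(0) = -4,  q(0) = 6.
Indicial equation: r(r-1) + p(0) r + q(0) = 0, i.e. r^2 + (p(0) - 1) r + q(0) = 0, i.e. r^2 - 5 r + 6 = 0.
Discriminant: (-5)^2 - 4(6) = 1, so r = (5 ± 1)/2.
Solving: r_1 = 3, r_2 = 2.

indicial: r^2 - 5 r + 6 = 0; roots r_1 = 3, r_2 = 2


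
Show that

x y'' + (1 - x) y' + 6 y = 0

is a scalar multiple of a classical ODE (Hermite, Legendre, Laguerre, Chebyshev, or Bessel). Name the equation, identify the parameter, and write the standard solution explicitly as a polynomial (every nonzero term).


The equation is already in a standard form:  x y'' + (1 - x) y' + 6 y = 0.
This matches the Laguerre equation x y'' + (1 - x) y' + n y = 0 with n = 6; the polynomial solution is L_6(x).
With y = sum_k a_k x^k, matching x^k gives (k+1)k a_{k+1} + (k+1) a_{k+1} - k a_k + n a_k = 0, i.e. (k+1)^2 a_{k+1} = (k - n) a_k = (k - 6) a_k. The right side vanishes at k = 6, so the series terminates at degree 6.
Standard normalization L_n(0) = 1 gives a_0 = 1. Work upward with a_{k+1} = (k - 6) a_k / (k+1)^2:
  a_1 = (0 - 6)(1) / 1^2 = -6/1 = -6
  a_2 = (1 - 6)(-6) / 2^2 = 30/4 = 15/2
  a_3 = (2 - 6)(15/2) / 3^2 = -30/9 = -10/3
  a_4 = (3 - 6)(-10/3) / 4^2 = 10/16 = 5/8
  a_5 = (4 - 6)(5/8) / 5^2 = (-5/4)/25 = -1/20
  a_6 = (5 - 6)(-1/20) / 6^2 = (1/20)/36 = 1/720
Hence L_6(x) = x^6/720 - x^5/20 + 5 x^4/8 - 10 x^3/3 + 15 x^2/2 - 6 x + 1.

L_6(x); series = x^6/720 - x^5/20 + 5 x^4/8 - 10 x^3/3 + 15 x^2/2 - 6 x + 1


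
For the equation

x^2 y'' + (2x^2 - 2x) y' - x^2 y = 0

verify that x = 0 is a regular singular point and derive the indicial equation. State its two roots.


Divide by x^2 to reach normal form y'' + P_1(x) y' + P_2(x) y = 0 with P_1(x) = 2 - 2/x and P_2(x) = -1.
x = 0 is a singular point because the y'-coefficient 2 - 2/x has a pole at x = 0.
It is a regular singular point because x P_1(x) = p(x) = 2x - 2 and x^2 P_2(x) = q(x) = -x^2 are polynomials, hence analytic at x = 0.
p(0) = -2,  q(0) = 0.
Indicial equation: r(r-1) + p(0) r + q(0) = 0, i.e. r^2 + (p(0) - 1) r + q(0) = 0, i.e. r^2 - 3 r = 0.
Discriminant: (-3)^2 - 4(0) = 9, so r = (3 ± 3)/2.
Solving: r_1 = 3, r_2 = 0.

indicial: r^2 - 3 r = 0; roots r_1 = 3, r_2 = 0


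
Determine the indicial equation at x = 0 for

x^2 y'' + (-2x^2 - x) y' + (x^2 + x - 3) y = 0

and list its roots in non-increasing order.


Divide by x^2 to reach normal form y'' + P_1(x) y' + P_2(x) y = 0 with P_1(x) = -2 - 1/x and P_2(x) = 1 + 1/x - 3/x^2.
x = 0 is a singular point because the y'-coefficient -2 - 1/x has a pole at x = 0 and the y-coefficient 1 + 1/x - 3/x^2 has a pole at x = 0.
It is a regular singular point because x P_1(x) = p(x) = -2x - 1 and x^2 P_2(x) = q(x) = x^2 + x - 3 are polynomials, hence analytic at x = 0.
p(0) = -1,  q(0) = -3.
Indicial equation: r(r-1) + p(0) r + q(0) = 0, i.e. r^2 + (p(0) - 1) r + q(0) = 0, i.e. r^2 - 2 r - 3 = 0.
Discriminant: (-2)^2 - 4(-3) = 16, so r = (2 ± 4)/2.
Solving: r_1 = 3, r_2 = -1.

indicial: r^2 - 2 r - 3 = 0; roots r_1 = 3, r_2 = -1


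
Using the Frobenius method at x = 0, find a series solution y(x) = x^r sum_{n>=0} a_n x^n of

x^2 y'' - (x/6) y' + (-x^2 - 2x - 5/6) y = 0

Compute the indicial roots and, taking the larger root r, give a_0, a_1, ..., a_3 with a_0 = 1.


Write in Frobenius form y'' + (p(x)/x) y' + (q(x)/x^2) y = 0:
  p(x) = -1/6,  q(x) = -x^2 - 2x - 5/6.
Indicial equation: r(r-1) + (-1/6) r + (-5/6) = 0 -> roots r_1 = 5/3, r_2 = -1/2.
Take r = r_1 = 5/3. Let y(x) = x^r sum_{n>=0} a_n x^n with a_0 = 1.
Substitute y = x^r sum a_n x^n and match x^{r+n}. The recurrence is
  D(n) a_n - 2 a_{n-1} - 1 a_{n-2} = 0,  where D(n) = (r+n)(r+n-1) + (-1/6)(r+n) + (-5/6).
  a_n = [2 a_{n-1} + 1 a_{n-2}] / D(n).
Since the indicial polynomial factors as (r - r_1)(r - r_2), D(n) = (r_1 + n - r_1)(r_1 + n - r_2) = n(n + 13/6).
Evaluating step by step (a_0 = 1):
  n = 1: D(1) = 1(1 + 13/6) = 19/6; numerator = 2(1) = 2; a_1 = (2)/(19/6) = 12/19
  n = 2: D(2) = 2(2 + 13/6) = 25/3; numerator = 2(12/19) + 1(1) = 43/19; a_2 = (43/19)/(25/3) = 129/475
  n = 3: D(3) = 3(3 + 13/6) = 31/2; numerator = 2(129/475) + 1(12/19) = 558/475; a_3 = (558/475)/(31/2) = 36/475

r = 5/3; a_0 = 1; a_1 = 12/19; a_2 = 129/475; a_3 = 36/475


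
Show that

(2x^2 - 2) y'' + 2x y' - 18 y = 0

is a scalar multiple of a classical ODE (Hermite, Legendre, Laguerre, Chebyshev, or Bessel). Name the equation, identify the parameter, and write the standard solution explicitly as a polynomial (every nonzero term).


All three coefficients share the factor -2; dividing through by -2 gives  (1 - x^2) y'' - x y' + 9 y = 0.
This matches the Chebyshev equation (1 - x^2) y'' - x y' + n^2 y = 0 (note the -x y' term, not -2x y') with n^2 = 9, so n = 3; the polynomial solution is T_3(x).
With y = sum_k a_k x^k, matching x^k gives (k+2)(k+1) a_{k+2} = (k^2 - n^2) a_k = (k - 3)(k + 3) a_k. The right side vanishes at k = 3, so the series with the parity of 3 terminates at degree 3.
Standard normalization: leading coefficient of T_n is 2^(n-1), so a_3 = 2^2 = 4. Work downward with a_k = (k+1)(k+2) a_{k+2} / ((k - 3)(k + 3)):
  a_1 = (2)(3)(4) / ((1 - 3)(1 + 3)) = 24/(-8) = -3
Hence T_3(x) = 4 x^3 - 3 x.

T_3(x); series = 4 x^3 - 3 x


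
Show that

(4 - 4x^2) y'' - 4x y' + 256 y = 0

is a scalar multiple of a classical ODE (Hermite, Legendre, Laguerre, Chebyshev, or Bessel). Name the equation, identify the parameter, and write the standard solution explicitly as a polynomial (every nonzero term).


All three coefficients share the factor 4; dividing through by 4 gives  (1 - x^2) y'' - x y' + 64 y = 0.
This matches the Chebyshev equation (1 - x^2) y'' - x y' + n^2 y = 0 (note the -x y' term, not -2x y') with n^2 = 64, so n = 8; the polynomial solution is T_8(x).
With y = sum_k a_k x^k, matching x^k gives (k+2)(k+1) a_{k+2} = (k^2 - n^2) a_k = (k - 8)(k + 8) a_k. The right side vanishes at k = 8, so the series with the parity of 8 terminates at degree 8.
Standard normalization: leading coefficient of T_n is 2^(n-1), so a_8 = 2^7 = 128. Work downward with a_k = (k+1)(k+2) a_{k+2} / ((k - 8)(k + 8)):
  a_6 = (7)(8)(128) / ((6 - 8)(6 + 8)) = 7168/(-28) = -256
  a_4 = (5)(6)(-256) / ((4 - 8)(4 + 8)) = -7680/(-48) = 160
  a_2 = (3)(4)(160) / ((2 - 8)(2 + 8)) = 1920/(-60) = -32
  a_0 = (1)(2)(-32) / ((0 - 8)(0 + 8)) = -64/(-64) = 1
Hence T_8(x) = 128 x^8 - 256 x^6 + 160 x^4 - 32 x^2 + 1.

T_8(x); series = 128 x^8 - 256 x^6 + 160 x^4 - 32 x^2 + 1


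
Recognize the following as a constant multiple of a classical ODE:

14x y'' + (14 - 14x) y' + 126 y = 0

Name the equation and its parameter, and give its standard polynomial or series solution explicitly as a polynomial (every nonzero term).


All three coefficients share the factor 14; dividing through by 14 gives  x y'' + (1 - x) y' + 9 y = 0.
This matches the Laguerre equation x y'' + (1 - x) y' + n y = 0 with n = 9; the polynomial solution is L_9(x).
With y = sum_k a_k x^k, matching x^k gives (k+1)k a_{k+1} + (k+1) a_{k+1} - k a_k + n a_k = 0, i.e. (k+1)^2 a_{k+1} = (k - n) a_k = (k - 9) a_k. The right side vanishes at k = 9, so the series terminates at degree 9.
Standard normalization L_n(0) = 1 gives a_0 = 1. Work upward with a_{k+1} = (k - 9) a_k / (k+1)^2:
  a_1 = (0 - 9)(1) / 1^2 = -9/1 = -9
  a_2 = (1 - 9)(-9) / 2^2 = 72/4 = 18
  a_3 = (2 - 9)(18) / 3^2 = -126/9 = -14
  a_4 = (3 - 9)(-14) / 4^2 = 84/16 = 21/4
  a_5 = (4 - 9)(21/4) / 5^2 = (-105/4)/25 = -21/20
  a_6 = (5 - 9)(-21/20) / 6^2 = (21/5)/36 = 7/60
  a_7 = (6 - 9)(7/60) / 7^2 = (-7/20)/49 = -1/140
  a_8 = (7 - 9)(-1/140) / 8^2 = (1/70)/64 = 1/4480
  a_9 = (8 - 9)(1/4480) / 9^2 = (-1/4480)/81 = -1/362880
Hence L_9(x) = -x^9/362880 + x^8/4480 - x^7/140 + 7 x^6/60 - 21 x^5/20 + 21 x^4/4 - 14 x^3 + 18 x^2 - 9 x + 1.

L_9(x); series = -x^9/362880 + x^8/4480 - x^7/140 + 7 x^6/60 - 21 x^5/20 + 21 x^4/4 - 14 x^3 + 18 x^2 - 9 x + 1


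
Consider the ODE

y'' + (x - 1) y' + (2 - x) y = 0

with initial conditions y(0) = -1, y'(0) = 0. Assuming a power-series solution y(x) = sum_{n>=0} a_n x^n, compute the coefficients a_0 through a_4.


Ansatz: y(x) = sum_{n>=0} a_n x^n, so y'(x) = sum_{n>=1} n a_n x^(n-1) and y''(x) = sum_{n>=2} n(n-1) a_n x^(n-2).
Substitute into P(x) y'' + Q(x) y' + R(x) y = 0 with P(x) = 1, Q(x) = x - 1, R(x) = 2 - x, and match powers of x.
Initial conditions: a_0 = -1, a_1 = 0.
Setting the coefficient of each power of x to zero and solving order by order (substituting the coefficients already found):
  x^0: 2 a_2 - a_1 + 2 a_0 = 0  ->  2 a_2 = a_1 - 2 a_0 = 2  ->  a_2 = 1
  x^1: 6 a_3 - 2 a_2 + 3 a_1 - a_0 = 0  ->  6 a_3 = 2 a_2 - 3 a_1 + a_0 = 1  ->  a_3 = 1/6
  x^2: 12 a_4 - 3 a_3 + 4 a_2 - a_1 = 0  ->  12 a_4 = 3 a_3 - 4 a_2 + a_1 = -7/2  ->  a_4 = -7/24
Truncated series: y(x) = -1 + x^2 + (1/6) x^3 - (7/24) x^4 + O(x^5).

a_0 = -1; a_1 = 0; a_2 = 1; a_3 = 1/6; a_4 = -7/24


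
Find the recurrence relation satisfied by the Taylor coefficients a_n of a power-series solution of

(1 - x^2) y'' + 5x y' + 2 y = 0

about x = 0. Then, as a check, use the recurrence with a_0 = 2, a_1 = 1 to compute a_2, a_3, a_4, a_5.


Substitute y = sum_n a_n x^n.
(1 - 1 x^2) y'' contributes (n+2)(n+1) a_{n+2} - n(n-1) a_n at x^n.
5 x y'(x) contributes 5 n a_n at x^n.
2 y(x) contributes 2 a_n at x^n.
Matching x^n: (n+2)(n+1) a_{n+2} + (-n(n-1) + 5 n + 2) a_n = 0.
Thus a_{n+2} = (n(n-1) - 5 n - 2) / ((n+1)(n+2)) * a_n.

Check with a_0 = 2, a_1 = 1 (apply the recurrence for n = 0, 1, 2, 3): a_0 = 2, a_1 = 1, a_2 = -2, a_3 = -7/6, a_4 = 5/3, a_5 = 77/120.

a_(n+2) = (n(n-1) - 5 n - 2) / ((n+1)(n+2)) * a_n; check: a_0 = 2, a_1 = 1, a_2 = -2, a_3 = -7/6, a_4 = 5/3, a_5 = 77/120


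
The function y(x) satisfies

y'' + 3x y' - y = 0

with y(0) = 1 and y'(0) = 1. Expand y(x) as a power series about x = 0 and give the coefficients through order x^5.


Ansatz: y(x) = sum_{n>=0} a_n x^n, so y'(x) = sum_{n>=1} n a_n x^(n-1) and y''(x) = sum_{n>=2} n(n-1) a_n x^(n-2).
Substitute into P(x) y'' + Q(x) y' + R(x) y = 0 with P(x) = 1, Q(x) = 3x, R(x) = -1, and match powers of x.
Initial conditions: a_0 = 1, a_1 = 1.
Setting the coefficient of each power of x to zero and solving order by order (substituting the coefficients already found):
  x^0: 2 a_2 - a_0 = 0  ->  2 a_2 = a_0 = 1  ->  a_2 = 1/2
  x^1: 6 a_3 + 2 a_1 = 0  ->  6 a_3 = -2 a_1 = -2  ->  a_3 = -1/3
  x^2: 12 a_4 + 5 a_2 = 0  ->  12 a_4 = -5 a_2 = -5/2  ->  a_4 = -5/24
  x^3: 20 a_5 + 8 a_3 = 0  ->  20 a_5 = -8 a_3 = 8/3  ->  a_5 = 2/15
Truncated series: y(x) = 1 + x + (1/2) x^2 - (1/3) x^3 - (5/24) x^4 + (2/15) x^5 + O(x^6).

a_0 = 1; a_1 = 1; a_2 = 1/2; a_3 = -1/3; a_4 = -5/24; a_5 = 2/15


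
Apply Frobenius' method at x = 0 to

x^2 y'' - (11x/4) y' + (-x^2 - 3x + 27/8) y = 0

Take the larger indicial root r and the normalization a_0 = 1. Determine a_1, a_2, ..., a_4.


Write in Frobenius form y'' + (p(x)/x) y' + (q(x)/x^2) y = 0:
  p(x) = -11/4,  q(x) = -x^2 - 3x + 27/8.
Indicial equation: r(r-1) + (-11/4) r + (27/8) = 0 -> roots r_1 = 9/4, r_2 = 3/2.
Take r = r_1 = 9/4. Let y(x) = x^r sum_{n>=0} a_n x^n with a_0 = 1.
Substitute y = x^r sum a_n x^n and match x^{r+n}. The recurrence is
  D(n) a_n - 3 a_{n-1} - 1 a_{n-2} = 0,  where D(n) = (r+n)(r+n-1) + (-11/4)(r+n) + (27/8).
  a_n = [3 a_{n-1} + 1 a_{n-2}] / D(n).
Since the indicial polynomial factors as (r - r_1)(r - r_2), D(n) = (r_1 + n - r_1)(r_1 + n - r_2) = n(n + 3/4).
Evaluating step by step (a_0 = 1):
  n = 1: D(1) = 1(1 + 3/4) = 7/4; numerator = 3(1) = 3; a_1 = (3)/(7/4) = 12/7
  n = 2: D(2) = 2(2 + 3/4) = 11/2; numerator = 3(12/7) + 1(1) = 43/7; a_2 = (43/7)/(11/2) = 86/77
  n = 3: D(3) = 3(3 + 3/4) = 45/4; numerator = 3(86/77) + 1(12/7) = 390/77; a_3 = (390/77)/(45/4) = 104/231
  n = 4: D(4) = 4(4 + 3/4) = 19; numerator = 3(104/231) + 1(86/77) = 190/77; a_4 = (190/77)/(19) = 10/77

r = 9/4; a_0 = 1; a_1 = 12/7; a_2 = 86/77; a_3 = 104/231; a_4 = 10/77


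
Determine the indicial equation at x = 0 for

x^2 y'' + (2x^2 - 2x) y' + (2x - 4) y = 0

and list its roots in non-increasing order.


Divide by x^2 to reach normal form y'' + P_1(x) y' + P_2(x) y = 0 with P_1(x) = 2 - 2/x and P_2(x) = 2/x - 4/x^2.
x = 0 is a singular point because the y'-coefficient 2 - 2/x has a pole at x = 0 and the y-coefficient 2/x - 4/x^2 has a pole at x = 0.
It is a regular singular point because x P_1(x) = p(x) = 2x - 2 and x^2 P_2(x) = q(x) = 2x - 4 are polynomials, hence analytic at x = 0.
p(0) = -2,  q(0) = -4.
Indicial equation: r(r-1) + p(0) r + q(0) = 0, i.e. r^2 + (p(0) - 1) r + q(0) = 0, i.e. r^2 - 3 r - 4 = 0.
Discriminant: (-3)^2 - 4(-4) = 25, so r = (3 ± 5)/2.
Solving: r_1 = 4, r_2 = -1.

indicial: r^2 - 3 r - 4 = 0; roots r_1 = 4, r_2 = -1


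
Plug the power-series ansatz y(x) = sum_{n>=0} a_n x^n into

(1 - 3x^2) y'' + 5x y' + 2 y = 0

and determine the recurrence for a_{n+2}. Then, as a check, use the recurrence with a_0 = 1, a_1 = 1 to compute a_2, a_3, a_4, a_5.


Substitute y = sum_n a_n x^n.
(1 - 3 x^2) y'' contributes (n+2)(n+1) a_{n+2} - 3 n(n-1) a_n at x^n.
5 x y'(x) contributes 5 n a_n at x^n.
2 y(x) contributes 2 a_n at x^n.
Matching x^n: (n+2)(n+1) a_{n+2} + (-3 n(n-1) + 5 n + 2) a_n = 0.
Thus a_{n+2} = (3 n(n-1) - 5 n - 2) / ((n+1)(n+2)) * a_n.

Check with a_0 = 1, a_1 = 1 (apply the recurrence for n = 0, 1, 2, 3): a_0 = 1, a_1 = 1, a_2 = -1, a_3 = -7/6, a_4 = 1/2, a_5 = -7/120.

a_(n+2) = (3 n(n-1) - 5 n - 2) / ((n+1)(n+2)) * a_n; check: a_0 = 1, a_1 = 1, a_2 = -1, a_3 = -7/6, a_4 = 1/2, a_5 = -7/120


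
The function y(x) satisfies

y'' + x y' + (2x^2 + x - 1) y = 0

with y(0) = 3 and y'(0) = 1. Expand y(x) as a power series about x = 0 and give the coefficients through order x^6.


Ansatz: y(x) = sum_{n>=0} a_n x^n, so y'(x) = sum_{n>=1} n a_n x^(n-1) and y''(x) = sum_{n>=2} n(n-1) a_n x^(n-2).
Substitute into P(x) y'' + Q(x) y' + R(x) y = 0 with P(x) = 1, Q(x) = x, R(x) = 2x^2 + x - 1, and match powers of x.
Initial conditions: a_0 = 3, a_1 = 1.
Setting the coefficient of each power of x to zero and solving order by order (substituting the coefficients already found):
  x^0: 2 a_2 - a_0 = 0  ->  2 a_2 = a_0 = 3  ->  a_2 = 3/2
  x^1: 6 a_3 + a_0 = 0  ->  6 a_3 = -a_0 = -3  ->  a_3 = -1/2
  x^2: 12 a_4 + a_2 + a_1 + 2 a_0 = 0  ->  12 a_4 = -a_2 - a_1 - 2 a_0 = -17/2  ->  a_4 = -17/24
  x^3: 20 a_5 + 2 a_3 + a_2 + 2 a_1 = 0  ->  20 a_5 = -2 a_3 - a_2 - 2 a_1 = -5/2  ->  a_5 = -1/8
  x^4: 30 a_6 + 3 a_4 + a_3 + 2 a_2 = 0  ->  30 a_6 = -3 a_4 - a_3 - 2 a_2 = -3/8  ->  a_6 = -1/80
Truncated series: y(x) = 3 + x + (3/2) x^2 - (1/2) x^3 - (17/24) x^4 - (1/8) x^5 - (1/80) x^6 + O(x^7).

a_0 = 3; a_1 = 1; a_2 = 3/2; a_3 = -1/2; a_4 = -17/24; a_5 = -1/8; a_6 = -1/80


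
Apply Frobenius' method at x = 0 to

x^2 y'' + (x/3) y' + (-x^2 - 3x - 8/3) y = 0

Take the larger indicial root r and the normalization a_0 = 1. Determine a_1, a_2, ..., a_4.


Write in Frobenius form y'' + (p(x)/x) y' + (q(x)/x^2) y = 0:
  p(x) = 1/3,  q(x) = -x^2 - 3x - 8/3.
Indicial equation: r(r-1) + (1/3) r + (-8/3) = 0 -> roots r_1 = 2, r_2 = -4/3.
Take r = r_1 = 2. Let y(x) = x^r sum_{n>=0} a_n x^n with a_0 = 1.
Substitute y = x^r sum a_n x^n and match x^{r+n}. The recurrence is
  D(n) a_n - 3 a_{n-1} - 1 a_{n-2} = 0,  where D(n) = (r+n)(r+n-1) + (1/3)(r+n) + (-8/3).
  a_n = [3 a_{n-1} + 1 a_{n-2}] / D(n).
Since the indicial polynomial factors as (r - r_1)(r - r_2), D(n) = (r_1 + n - r_1)(r_1 + n - r_2) = n(n + 10/3).
Evaluating step by step (a_0 = 1):
  n = 1: D(1) = 1(1 + 10/3) = 13/3; numerator = 3(1) = 3; a_1 = (3)/(13/3) = 9/13
  n = 2: D(2) = 2(2 + 10/3) = 32/3; numerator = 3(9/13) + 1(1) = 40/13; a_2 = (40/13)/(32/3) = 15/52
  n = 3: D(3) = 3(3 + 10/3) = 19; numerator = 3(15/52) + 1(9/13) = 81/52; a_3 = (81/52)/(19) = 81/988
  n = 4: D(4) = 4(4 + 10/3) = 88/3; numerator = 3(81/988) + 1(15/52) = 132/247; a_4 = (132/247)/(88/3) = 9/494

r = 2; a_0 = 1; a_1 = 9/13; a_2 = 15/52; a_3 = 81/988; a_4 = 9/494


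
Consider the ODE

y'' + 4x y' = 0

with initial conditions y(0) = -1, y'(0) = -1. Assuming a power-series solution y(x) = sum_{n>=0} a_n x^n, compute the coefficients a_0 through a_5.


Ansatz: y(x) = sum_{n>=0} a_n x^n, so y'(x) = sum_{n>=1} n a_n x^(n-1) and y''(x) = sum_{n>=2} n(n-1) a_n x^(n-2).
Substitute into P(x) y'' + Q(x) y' + R(x) y = 0 with P(x) = 1, Q(x) = 4x, R(x) = 0, and match powers of x.
Initial conditions: a_0 = -1, a_1 = -1.
Setting the coefficient of each power of x to zero and solving order by order (substituting the coefficients already found):
  x^0: 2 a_2 = 0  ->  a_2 = 0
  x^1: 6 a_3 + 4 a_1 = 0  ->  6 a_3 = -4 a_1 = 4  ->  a_3 = 2/3
  x^2: 12 a_4 + 8 a_2 = 0  ->  12 a_4 = -8 a_2 = 0  ->  a_4 = 0
  x^3: 20 a_5 + 12 a_3 = 0  ->  20 a_5 = -12 a_3 = -8  ->  a_5 = -2/5
Truncated series: y(x) = -1 - x + (2/3) x^3 - (2/5) x^5 + O(x^6).

a_0 = -1; a_1 = -1; a_2 = 0; a_3 = 2/3; a_4 = 0; a_5 = -2/5


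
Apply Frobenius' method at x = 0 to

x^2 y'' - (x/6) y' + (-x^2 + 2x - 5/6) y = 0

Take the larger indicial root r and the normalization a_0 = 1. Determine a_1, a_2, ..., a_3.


Write in Frobenius form y'' + (p(x)/x) y' + (q(x)/x^2) y = 0:
  p(x) = -1/6,  q(x) = -x^2 + 2x - 5/6.
Indicial equation: r(r-1) + (-1/6) r + (-5/6) = 0 -> roots r_1 = 5/3, r_2 = -1/2.
Take r = r_1 = 5/3. Let y(x) = x^r sum_{n>=0} a_n x^n with a_0 = 1.
Substitute y = x^r sum a_n x^n and match x^{r+n}. The recurrence is
  D(n) a_n + 2 a_{n-1} - 1 a_{n-2} = 0,  where D(n) = (r+n)(r+n-1) + (-1/6)(r+n) + (-5/6).
  a_n = [-2 a_{n-1} + 1 a_{n-2}] / D(n).
Since the indicial polynomial factors as (r - r_1)(r - r_2), D(n) = (r_1 + n - r_1)(r_1 + n - r_2) = n(n + 13/6).
Evaluating step by step (a_0 = 1):
  n = 1: D(1) = 1(1 + 13/6) = 19/6; numerator = -2(1) = -2; a_1 = (-2)/(19/6) = -12/19
  n = 2: D(2) = 2(2 + 13/6) = 25/3; numerator = -2(-12/19) + 1(1) = 43/19; a_2 = (43/19)/(25/3) = 129/475
  n = 3: D(3) = 3(3 + 13/6) = 31/2; numerator = -2(129/475) + 1(-12/19) = -558/475; a_3 = (-558/475)/(31/2) = -36/475

r = 5/3; a_0 = 1; a_1 = -12/19; a_2 = 129/475; a_3 = -36/475


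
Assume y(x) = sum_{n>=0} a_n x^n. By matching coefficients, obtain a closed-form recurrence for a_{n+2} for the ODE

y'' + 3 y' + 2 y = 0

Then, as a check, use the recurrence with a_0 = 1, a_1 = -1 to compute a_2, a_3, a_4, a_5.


Substitute y = sum_n a_n x^n.
y''(x) has coefficient (n+2)(n+1) a_{n+2} at x^n;
3 y'(x) has coefficient 3 (n+1) a_{n+1} at x^n;
2 y(x) has coefficient 2 a_n at x^n.
Matching x^n: (n+2)(n+1) a_{n+2} + 3 (n+1) a_{n+1} + 2 a_n = 0.
Thus a_{n+2} = [-3 (n+1) a_{n+1} - 2 a_n] / ((n+1)(n+2)).

Check with a_0 = 1, a_1 = -1 (apply the recurrence for n = 0, 1, 2, 3): a_0 = 1, a_1 = -1, a_2 = 1/2, a_3 = -1/6, a_4 = 1/24, a_5 = -1/120.

a_(n+2) = [-3 (n+1) a_(n+1) - 2 a_n] / ((n+1)(n+2)); check: a_0 = 1, a_1 = -1, a_2 = 1/2, a_3 = -1/6, a_4 = 1/24, a_5 = -1/120


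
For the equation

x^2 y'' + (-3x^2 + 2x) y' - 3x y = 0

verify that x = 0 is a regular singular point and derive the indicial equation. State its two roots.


Divide by x^2 to reach normal form y'' + P_1(x) y' + P_2(x) y = 0 with P_1(x) = -3 + 2/x and P_2(x) = -3/x.
x = 0 is a singular point because the y'-coefficient -3 + 2/x has a pole at x = 0 and the y-coefficient -3/x has a pole at x = 0.
It is a regular singular point because x P_1(x) = p(x) = 2 - 3x and x^2 P_2(x) = q(x) = -3x are polynomials, hence analytic at x = 0.
p(0) = 2,  q(0) = 0.
Indicial equation: r(r-1) + p(0) r + q(0) = 0, i.e. r^2 + (p(0) - 1) r + q(0) = 0, i.e. r^2 + 1 r = 0.
Discriminant: (1)^2 - 4(0) = 1, so r = (-1 ± 1)/2.
Solving: r_1 = 0, r_2 = -1.

indicial: r^2 + 1 r = 0; roots r_1 = 0, r_2 = -1


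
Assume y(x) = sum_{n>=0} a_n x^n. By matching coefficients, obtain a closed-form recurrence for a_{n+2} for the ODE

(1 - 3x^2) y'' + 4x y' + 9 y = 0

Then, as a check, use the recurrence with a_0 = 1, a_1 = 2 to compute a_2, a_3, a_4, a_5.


Substitute y = sum_n a_n x^n.
(1 - 3 x^2) y'' contributes (n+2)(n+1) a_{n+2} - 3 n(n-1) a_n at x^n.
4 x y'(x) contributes 4 n a_n at x^n.
9 y(x) contributes 9 a_n at x^n.
Matching x^n: (n+2)(n+1) a_{n+2} + (-3 n(n-1) + 4 n + 9) a_n = 0.
Thus a_{n+2} = (3 n(n-1) - 4 n - 9) / ((n+1)(n+2)) * a_n.

Check with a_0 = 1, a_1 = 2 (apply the recurrence for n = 0, 1, 2, 3): a_0 = 1, a_1 = 2, a_2 = -9/2, a_3 = -13/3, a_4 = 33/8, a_5 = 13/20.

a_(n+2) = (3 n(n-1) - 4 n - 9) / ((n+1)(n+2)) * a_n; check: a_0 = 1, a_1 = 2, a_2 = -9/2, a_3 = -13/3, a_4 = 33/8, a_5 = 13/20


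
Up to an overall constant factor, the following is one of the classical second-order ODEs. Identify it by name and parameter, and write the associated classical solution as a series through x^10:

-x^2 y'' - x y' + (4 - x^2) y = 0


All three coefficients share the factor -1; dividing through by -1 gives  x^2 y'' + x y' + (x^2 - 4) y = 0.
This matches the Bessel equation x^2 y'' + x y' + (x^2 - nu^2) y = 0 with nu^2 = 4, so nu = 2; the solution bounded at x = 0 is J_2(x).
Frobenius at x = 0: indicial roots ±nu; for r = nu the recurrence k(k + 2nu) c_k = -c_{k-2} gives the standard series J_nu(x) = sum_{k>=0} (-1)^k / (k! (k+nu)!) (x/2)^(2k+nu). Evaluate the first 5 terms:
  k = 0: (-1)^0 / (0! * 2! * 2^2) x^2 = 1/(1*2*4) x^2 = (1/8) x^2
  k = 1: (-1)^1 / (1! * 3! * 2^4) x^4 = -1/(1*6*16) x^4 = (-1/96) x^4
  k = 2: (-1)^2 / (2! * 4! * 2^6) x^6 = 1/(2*24*64) x^6 = (1/3072) x^6
  k = 3: (-1)^3 / (3! * 5! * 2^8) x^8 = -1/(6*120*256) x^8 = (-1/184320) x^8
  k = 4: (-1)^4 / (4! * 6! * 2^10) x^10 = 1/(24*720*1024) x^10 = (1/17694720) x^10
Hence J_2(x) = x^10/17694720 - x^8/184320 + x^6/3072 - x^4/96 + x^2/8 + ....

J_2(x); series = x^10/17694720 - x^8/184320 + x^6/3072 - x^4/96 + x^2/8


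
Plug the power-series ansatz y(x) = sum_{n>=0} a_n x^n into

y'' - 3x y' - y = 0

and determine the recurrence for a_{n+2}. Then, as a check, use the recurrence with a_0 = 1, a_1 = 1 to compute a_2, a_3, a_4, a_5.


Substitute y = sum_n a_n x^n.
y''(x) has coefficient (n+2)(n+1) a_{n+2} at x^n;
-3 x y'(x) has coefficient -3 n a_n at x^n (shift);
-y(x) has coefficient -1 a_n at x^n.
Matching x^n: (n+2)(n+1) a_{n+2} + (-3n - 1) a_n = 0.
Thus a_{n+2} = (3n + 1) / ((n+1)(n+2)) * a_n.

Check with a_0 = 1, a_1 = 1 (apply the recurrence for n = 0, 1, 2, 3): a_0 = 1, a_1 = 1, a_2 = 1/2, a_3 = 2/3, a_4 = 7/24, a_5 = 1/3.

a_(n+2) = (3n + 1) / ((n+1)(n+2)) * a_n; check: a_0 = 1, a_1 = 1, a_2 = 1/2, a_3 = 2/3, a_4 = 7/24, a_5 = 1/3


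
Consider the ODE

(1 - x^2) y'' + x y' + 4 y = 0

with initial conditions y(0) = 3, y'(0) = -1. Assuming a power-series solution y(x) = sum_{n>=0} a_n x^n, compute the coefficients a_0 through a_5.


Ansatz: y(x) = sum_{n>=0} a_n x^n, so y'(x) = sum_{n>=1} n a_n x^(n-1) and y''(x) = sum_{n>=2} n(n-1) a_n x^(n-2).
Substitute into P(x) y'' + Q(x) y' + R(x) y = 0 with P(x) = 1 - x^2, Q(x) = x, R(x) = 4, and match powers of x.
Initial conditions: a_0 = 3, a_1 = -1.
Setting the coefficient of each power of x to zero and solving order by order (substituting the coefficients already found):
  x^0: 2 a_2 + 4 a_0 = 0  ->  2 a_2 = -4 a_0 = -12  ->  a_2 = -6
  x^1: 6 a_3 + 5 a_1 = 0  ->  6 a_3 = -5 a_1 = 5  ->  a_3 = 5/6
  x^2: 12 a_4 + 4 a_2 = 0  ->  12 a_4 = -4 a_2 = 24  ->  a_4 = 2
  x^3: 20 a_5 + a_3 = 0  ->  20 a_5 = -a_3 = -5/6  ->  a_5 = -1/24
Truncated series: y(x) = 3 - x - 6 x^2 + (5/6) x^3 + 2 x^4 - (1/24) x^5 + O(x^6).

a_0 = 3; a_1 = -1; a_2 = -6; a_3 = 5/6; a_4 = 2; a_5 = -1/24


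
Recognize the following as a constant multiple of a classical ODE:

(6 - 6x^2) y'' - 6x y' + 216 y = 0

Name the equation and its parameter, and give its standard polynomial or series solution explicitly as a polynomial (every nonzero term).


All three coefficients share the factor 6; dividing through by 6 gives  (1 - x^2) y'' - x y' + 36 y = 0.
This matches the Chebyshev equation (1 - x^2) y'' - x y' + n^2 y = 0 (note the -x y' term, not -2x y') with n^2 = 36, so n = 6; the polynomial solution is T_6(x).
With y = sum_k a_k x^k, matching x^k gives (k+2)(k+1) a_{k+2} = (k^2 - n^2) a_k = (k - 6)(k + 6) a_k. The right side vanishes at k = 6, so the series with the parity of 6 terminates at degree 6.
Standard normalization: leading coefficient of T_n is 2^(n-1), so a_6 = 2^5 = 32. Work downward with a_k = (k+1)(k+2) a_{k+2} / ((k - 6)(k + 6)):
  a_4 = (5)(6)(32) / ((4 - 6)(4 + 6)) = 960/(-20) = -48
  a_2 = (3)(4)(-48) / ((2 - 6)(2 + 6)) = -576/(-32) = 18
  a_0 = (1)(2)(18) / ((0 - 6)(0 + 6)) = 36/(-36) = -1
Hence T_6(x) = 32 x^6 - 48 x^4 + 18 x^2 - 1.

T_6(x); series = 32 x^6 - 48 x^4 + 18 x^2 - 1
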